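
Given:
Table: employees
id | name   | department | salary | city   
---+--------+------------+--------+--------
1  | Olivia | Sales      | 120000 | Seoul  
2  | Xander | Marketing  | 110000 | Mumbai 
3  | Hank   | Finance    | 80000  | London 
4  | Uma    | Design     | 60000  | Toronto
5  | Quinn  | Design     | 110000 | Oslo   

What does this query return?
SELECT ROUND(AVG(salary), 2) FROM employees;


SUM(salary) = 480000
COUNT = 5
ROUND(AVG, 2) = ROUND(480000 / 5, 2) = 96000.0

96000.0


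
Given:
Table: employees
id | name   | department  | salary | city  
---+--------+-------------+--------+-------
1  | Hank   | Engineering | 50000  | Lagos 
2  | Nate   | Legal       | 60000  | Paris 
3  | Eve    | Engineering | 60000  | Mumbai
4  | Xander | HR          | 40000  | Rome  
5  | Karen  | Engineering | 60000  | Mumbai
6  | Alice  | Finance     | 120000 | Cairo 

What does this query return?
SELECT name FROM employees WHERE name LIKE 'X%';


LIKE 'X%' matches names starting with 'X'
Matching: 1

1 rows:
Xander


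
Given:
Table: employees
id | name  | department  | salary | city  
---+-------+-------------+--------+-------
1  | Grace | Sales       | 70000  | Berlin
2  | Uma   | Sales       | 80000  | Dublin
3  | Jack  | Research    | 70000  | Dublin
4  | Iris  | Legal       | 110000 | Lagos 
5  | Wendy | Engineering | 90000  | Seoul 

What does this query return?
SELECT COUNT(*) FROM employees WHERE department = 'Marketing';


Counting rows where department = 'Marketing'


0


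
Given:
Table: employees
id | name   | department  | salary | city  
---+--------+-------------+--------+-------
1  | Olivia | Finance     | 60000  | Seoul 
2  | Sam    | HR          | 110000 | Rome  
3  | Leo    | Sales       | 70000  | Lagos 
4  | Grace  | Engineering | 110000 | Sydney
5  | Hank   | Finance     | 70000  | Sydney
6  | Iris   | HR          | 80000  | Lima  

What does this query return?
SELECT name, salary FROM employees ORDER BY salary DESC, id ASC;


Sorting by salary DESC, then id ASC for ties

6 rows:
Sam, 110000
Grace, 110000
Iris, 80000
Leo, 70000
Hank, 70000
Olivia, 60000


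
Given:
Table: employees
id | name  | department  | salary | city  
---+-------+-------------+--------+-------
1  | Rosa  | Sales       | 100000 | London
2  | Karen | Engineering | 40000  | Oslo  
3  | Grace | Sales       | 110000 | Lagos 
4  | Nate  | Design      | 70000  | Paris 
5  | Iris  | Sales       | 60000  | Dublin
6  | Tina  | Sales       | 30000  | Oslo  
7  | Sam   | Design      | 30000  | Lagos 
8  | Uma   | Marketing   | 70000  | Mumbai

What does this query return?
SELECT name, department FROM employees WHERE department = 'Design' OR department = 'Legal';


Filtering: department = 'Design' OR 'Legal'
Matching: 2 rows

2 rows:
Nate, Design
Sam, Design


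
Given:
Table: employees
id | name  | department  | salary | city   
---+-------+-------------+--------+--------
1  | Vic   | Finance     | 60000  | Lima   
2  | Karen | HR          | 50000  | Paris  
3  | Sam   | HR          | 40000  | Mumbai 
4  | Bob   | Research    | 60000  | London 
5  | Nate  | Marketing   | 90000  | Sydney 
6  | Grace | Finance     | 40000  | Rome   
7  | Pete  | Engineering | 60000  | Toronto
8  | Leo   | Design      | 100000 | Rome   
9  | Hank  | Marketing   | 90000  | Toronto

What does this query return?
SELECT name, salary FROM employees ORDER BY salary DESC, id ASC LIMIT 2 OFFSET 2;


Sort by salary DESC (id ASC tiebreak), then skip 2 and take 2
Rows 3 through 4

2 rows:
Hank, 90000
Vic, 60000


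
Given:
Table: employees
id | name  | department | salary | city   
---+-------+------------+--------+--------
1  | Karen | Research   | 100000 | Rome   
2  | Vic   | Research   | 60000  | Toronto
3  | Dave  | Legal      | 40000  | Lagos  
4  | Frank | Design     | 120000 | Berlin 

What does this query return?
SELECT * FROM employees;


SELECT * returns all 4 rows with all columns

4 rows:
1, Karen, Research, 100000, Rome
2, Vic, Research, 60000, Toronto
3, Dave, Legal, 40000, Lagos
4, Frank, Design, 120000, Berlin


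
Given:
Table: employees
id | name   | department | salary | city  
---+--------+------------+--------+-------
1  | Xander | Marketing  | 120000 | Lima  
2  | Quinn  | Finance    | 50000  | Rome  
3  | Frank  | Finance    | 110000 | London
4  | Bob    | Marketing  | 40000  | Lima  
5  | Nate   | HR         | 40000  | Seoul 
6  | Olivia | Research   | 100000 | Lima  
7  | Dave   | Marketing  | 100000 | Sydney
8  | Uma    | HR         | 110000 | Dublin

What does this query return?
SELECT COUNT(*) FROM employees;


COUNT(*) counts all rows

8


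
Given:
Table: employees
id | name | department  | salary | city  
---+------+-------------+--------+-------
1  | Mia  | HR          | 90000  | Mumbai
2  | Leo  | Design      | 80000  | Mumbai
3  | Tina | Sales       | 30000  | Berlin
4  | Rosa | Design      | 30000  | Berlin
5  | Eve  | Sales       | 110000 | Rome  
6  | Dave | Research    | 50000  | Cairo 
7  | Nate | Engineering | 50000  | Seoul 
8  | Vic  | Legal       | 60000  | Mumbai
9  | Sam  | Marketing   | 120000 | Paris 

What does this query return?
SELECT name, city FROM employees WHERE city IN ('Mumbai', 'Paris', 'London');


Filtering: city IN ('Mumbai', 'Paris', 'London')
Matching: 4 rows

4 rows:
Mia, Mumbai
Leo, Mumbai
Vic, Mumbai
Sam, Paris


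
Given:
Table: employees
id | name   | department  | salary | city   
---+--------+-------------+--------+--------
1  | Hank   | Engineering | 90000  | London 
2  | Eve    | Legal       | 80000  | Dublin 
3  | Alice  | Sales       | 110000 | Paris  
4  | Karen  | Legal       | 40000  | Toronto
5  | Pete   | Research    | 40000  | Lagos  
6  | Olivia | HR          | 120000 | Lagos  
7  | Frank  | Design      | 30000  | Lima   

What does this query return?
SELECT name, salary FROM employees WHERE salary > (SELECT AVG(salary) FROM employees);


Subquery: AVG(salary) = 72857.14
Filtering: salary > 72857.14
  Hank (90000) -> MATCH
  Eve (80000) -> MATCH
  Alice (110000) -> MATCH
  Olivia (120000) -> MATCH


4 rows:
Hank, 90000
Eve, 80000
Alice, 110000
Olivia, 120000


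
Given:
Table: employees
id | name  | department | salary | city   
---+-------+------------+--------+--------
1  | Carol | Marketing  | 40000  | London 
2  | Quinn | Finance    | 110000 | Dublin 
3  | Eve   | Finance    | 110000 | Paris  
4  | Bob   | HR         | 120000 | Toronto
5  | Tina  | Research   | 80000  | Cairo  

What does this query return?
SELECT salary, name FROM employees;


Projecting columns: salary, name

5 rows:
40000, Carol
110000, Quinn
110000, Eve
120000, Bob
80000, Tina


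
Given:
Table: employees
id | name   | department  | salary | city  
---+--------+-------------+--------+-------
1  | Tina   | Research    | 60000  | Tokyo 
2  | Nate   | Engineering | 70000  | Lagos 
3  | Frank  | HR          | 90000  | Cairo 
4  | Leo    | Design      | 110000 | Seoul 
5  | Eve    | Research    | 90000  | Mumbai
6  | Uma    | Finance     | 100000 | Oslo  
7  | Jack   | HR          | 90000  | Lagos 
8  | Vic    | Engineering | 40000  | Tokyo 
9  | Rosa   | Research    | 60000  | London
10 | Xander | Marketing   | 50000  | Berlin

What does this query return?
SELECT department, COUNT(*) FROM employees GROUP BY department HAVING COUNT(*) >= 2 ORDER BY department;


Groups with count >= 2:
  Engineering: 2 -> PASS
  HR: 2 -> PASS
  Research: 3 -> PASS
  Design: 1 -> filtered out
  Finance: 1 -> filtered out
  Marketing: 1 -> filtered out


3 groups:
Engineering, 2
HR, 2
Research, 3


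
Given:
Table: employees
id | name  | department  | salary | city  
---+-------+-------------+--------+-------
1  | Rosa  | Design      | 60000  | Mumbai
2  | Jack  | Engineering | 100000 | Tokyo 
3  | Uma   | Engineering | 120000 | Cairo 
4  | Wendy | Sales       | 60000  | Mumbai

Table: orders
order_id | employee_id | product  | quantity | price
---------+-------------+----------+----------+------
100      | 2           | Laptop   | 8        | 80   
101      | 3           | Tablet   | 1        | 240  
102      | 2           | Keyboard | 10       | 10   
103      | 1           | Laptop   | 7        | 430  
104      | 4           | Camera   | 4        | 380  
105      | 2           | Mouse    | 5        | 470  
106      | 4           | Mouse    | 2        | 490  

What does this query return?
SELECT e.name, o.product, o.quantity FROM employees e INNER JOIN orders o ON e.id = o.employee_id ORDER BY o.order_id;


Joining employees.id = orders.employee_id:
  employee Jack (id=2) -> order Laptop
  employee Uma (id=3) -> order Tablet
  employee Jack (id=2) -> order Keyboard
  employee Rosa (id=1) -> order Laptop
  employee Wendy (id=4) -> order Camera
  employee Jack (id=2) -> order Mouse
  employee Wendy (id=4) -> order Mouse


7 rows:
Jack, Laptop, 8
Uma, Tablet, 1
Jack, Keyboard, 10
Rosa, Laptop, 7
Wendy, Camera, 4
Jack, Mouse, 5
Wendy, Mouse, 2


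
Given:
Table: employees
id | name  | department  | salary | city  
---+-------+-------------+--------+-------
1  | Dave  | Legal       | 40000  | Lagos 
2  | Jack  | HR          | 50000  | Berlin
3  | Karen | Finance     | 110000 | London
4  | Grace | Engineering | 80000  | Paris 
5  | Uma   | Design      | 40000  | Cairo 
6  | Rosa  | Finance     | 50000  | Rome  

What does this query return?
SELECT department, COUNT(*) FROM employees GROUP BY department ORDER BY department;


Assigning each row to its department group:
  Dave -> Legal
  Jack -> HR
  Karen -> Finance
  Grace -> Engineering
  Uma -> Design
  Rosa -> Finance


5 groups:
Design, 1
Engineering, 1
Finance, 2
HR, 1
Legal, 1


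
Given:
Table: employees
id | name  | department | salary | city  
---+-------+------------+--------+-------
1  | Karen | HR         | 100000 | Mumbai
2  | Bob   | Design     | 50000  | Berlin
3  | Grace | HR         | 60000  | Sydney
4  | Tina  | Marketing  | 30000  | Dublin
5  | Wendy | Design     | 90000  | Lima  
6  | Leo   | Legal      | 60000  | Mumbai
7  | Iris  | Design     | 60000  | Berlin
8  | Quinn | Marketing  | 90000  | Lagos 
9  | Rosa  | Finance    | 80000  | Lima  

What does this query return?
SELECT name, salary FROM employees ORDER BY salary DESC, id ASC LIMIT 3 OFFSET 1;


Sort by salary DESC (id ASC tiebreak), then skip 1 and take 3
Rows 2 through 4

3 rows:
Wendy, 90000
Quinn, 90000
Rosa, 80000


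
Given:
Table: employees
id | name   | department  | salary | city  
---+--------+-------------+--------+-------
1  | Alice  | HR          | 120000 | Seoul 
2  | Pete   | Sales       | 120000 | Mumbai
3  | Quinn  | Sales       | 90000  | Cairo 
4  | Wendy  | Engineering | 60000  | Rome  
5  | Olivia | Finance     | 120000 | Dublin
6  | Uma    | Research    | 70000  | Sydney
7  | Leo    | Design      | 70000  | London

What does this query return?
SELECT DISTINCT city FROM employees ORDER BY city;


All 'city' values (row order): Seoul, Mumbai, Cairo, Rome, Dublin, Sydney, London
Removing duplicates leaves 7 unique value(s).

7 values:
Cairo
Dublin
London
Mumbai
Rome
Seoul
Sydney


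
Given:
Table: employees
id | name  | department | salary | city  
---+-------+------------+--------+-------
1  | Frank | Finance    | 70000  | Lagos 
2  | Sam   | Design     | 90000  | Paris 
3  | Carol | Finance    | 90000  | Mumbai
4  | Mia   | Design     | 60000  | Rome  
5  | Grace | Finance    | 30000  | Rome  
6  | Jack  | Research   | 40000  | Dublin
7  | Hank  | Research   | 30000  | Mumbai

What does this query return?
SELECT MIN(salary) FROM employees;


Salaries: 70000, 90000, 90000, 60000, 30000, 40000, 30000
MIN = 30000

30000


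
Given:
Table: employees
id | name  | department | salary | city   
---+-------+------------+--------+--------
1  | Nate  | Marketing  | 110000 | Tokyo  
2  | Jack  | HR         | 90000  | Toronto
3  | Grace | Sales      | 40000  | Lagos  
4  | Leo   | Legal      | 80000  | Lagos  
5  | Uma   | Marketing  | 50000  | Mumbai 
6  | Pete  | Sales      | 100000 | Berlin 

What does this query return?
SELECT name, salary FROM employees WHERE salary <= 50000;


Filtering: salary <= 50000
Matching: 2 rows

2 rows:
Grace, 40000
Uma, 50000


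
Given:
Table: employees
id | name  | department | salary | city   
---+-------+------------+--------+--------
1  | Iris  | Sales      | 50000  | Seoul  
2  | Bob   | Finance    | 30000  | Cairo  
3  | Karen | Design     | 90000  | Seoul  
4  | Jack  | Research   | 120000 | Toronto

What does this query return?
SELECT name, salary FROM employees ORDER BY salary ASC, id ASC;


Sorting by salary ASC, then id ASC for ties

4 rows:
Bob, 30000
Iris, 50000
Karen, 90000
Jack, 120000


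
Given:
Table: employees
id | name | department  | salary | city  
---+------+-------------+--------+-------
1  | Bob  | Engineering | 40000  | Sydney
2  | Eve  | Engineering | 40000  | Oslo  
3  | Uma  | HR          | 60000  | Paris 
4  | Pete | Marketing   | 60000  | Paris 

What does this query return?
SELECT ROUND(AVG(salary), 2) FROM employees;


SUM(salary) = 200000
COUNT = 4
ROUND(AVG, 2) = ROUND(200000 / 4, 2) = 50000.0

50000.0


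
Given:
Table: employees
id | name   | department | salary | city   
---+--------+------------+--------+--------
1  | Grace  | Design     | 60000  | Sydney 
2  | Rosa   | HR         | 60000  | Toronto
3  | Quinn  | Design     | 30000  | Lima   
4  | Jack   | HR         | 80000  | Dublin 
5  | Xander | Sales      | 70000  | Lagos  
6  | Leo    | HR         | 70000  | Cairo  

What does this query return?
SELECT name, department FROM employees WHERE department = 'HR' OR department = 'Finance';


Filtering: department = 'HR' OR 'Finance'
Matching: 3 rows

3 rows:
Rosa, HR
Jack, HR
Leo, HR


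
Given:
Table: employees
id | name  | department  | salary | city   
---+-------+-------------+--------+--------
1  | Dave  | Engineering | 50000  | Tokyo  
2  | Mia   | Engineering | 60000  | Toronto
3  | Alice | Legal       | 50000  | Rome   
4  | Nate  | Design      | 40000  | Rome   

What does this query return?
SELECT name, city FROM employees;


Projecting columns: name, city

4 rows:
Dave, Tokyo
Mia, Toronto
Alice, Rome
Nate, Rome


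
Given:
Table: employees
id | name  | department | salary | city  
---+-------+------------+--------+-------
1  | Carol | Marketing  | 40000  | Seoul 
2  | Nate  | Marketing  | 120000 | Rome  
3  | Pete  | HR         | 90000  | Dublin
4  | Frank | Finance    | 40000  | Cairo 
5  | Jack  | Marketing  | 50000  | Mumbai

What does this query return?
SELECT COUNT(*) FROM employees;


COUNT(*) counts all rows

5


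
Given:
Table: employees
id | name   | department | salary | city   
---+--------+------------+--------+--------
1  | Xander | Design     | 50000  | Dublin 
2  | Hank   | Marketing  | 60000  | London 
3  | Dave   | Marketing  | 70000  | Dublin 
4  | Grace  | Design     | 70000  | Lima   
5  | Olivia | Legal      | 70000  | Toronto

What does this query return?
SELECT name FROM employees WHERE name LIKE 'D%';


LIKE 'D%' matches names starting with 'D'
Matching: 1

1 rows:
Dave


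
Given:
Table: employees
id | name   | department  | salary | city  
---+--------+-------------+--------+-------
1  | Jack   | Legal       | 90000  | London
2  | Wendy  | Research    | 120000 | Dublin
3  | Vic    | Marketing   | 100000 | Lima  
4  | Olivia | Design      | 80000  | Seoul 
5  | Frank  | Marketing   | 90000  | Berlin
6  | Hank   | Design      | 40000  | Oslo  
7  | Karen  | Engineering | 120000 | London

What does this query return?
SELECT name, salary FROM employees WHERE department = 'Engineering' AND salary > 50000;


Filtering: department = 'Engineering' AND salary > 50000
Matching: 1 rows

1 rows:
Karen, 120000


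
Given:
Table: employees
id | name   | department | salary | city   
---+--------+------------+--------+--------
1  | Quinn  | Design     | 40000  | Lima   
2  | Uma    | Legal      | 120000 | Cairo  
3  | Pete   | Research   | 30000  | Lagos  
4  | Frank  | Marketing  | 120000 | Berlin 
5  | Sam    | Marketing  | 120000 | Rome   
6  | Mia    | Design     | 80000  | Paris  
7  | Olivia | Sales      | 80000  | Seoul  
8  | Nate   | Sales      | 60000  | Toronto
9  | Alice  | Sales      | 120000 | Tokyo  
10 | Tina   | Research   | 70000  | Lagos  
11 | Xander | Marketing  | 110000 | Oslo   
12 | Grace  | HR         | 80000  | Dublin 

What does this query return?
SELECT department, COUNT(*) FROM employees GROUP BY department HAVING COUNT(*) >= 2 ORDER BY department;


Groups with count >= 2:
  Design: 2 -> PASS
  Marketing: 3 -> PASS
  Research: 2 -> PASS
  Sales: 3 -> PASS
  HR: 1 -> filtered out
  Legal: 1 -> filtered out


4 groups:
Design, 2
Marketing, 3
Research, 2
Sales, 3


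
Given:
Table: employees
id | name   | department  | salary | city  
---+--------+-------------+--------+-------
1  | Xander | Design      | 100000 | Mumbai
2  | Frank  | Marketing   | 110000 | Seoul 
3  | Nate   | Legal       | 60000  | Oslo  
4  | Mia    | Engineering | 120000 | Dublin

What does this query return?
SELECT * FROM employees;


SELECT * returns all 4 rows with all columns

4 rows:
1, Xander, Design, 100000, Mumbai
2, Frank, Marketing, 110000, Seoul
3, Nate, Legal, 60000, Oslo
4, Mia, Engineering, 120000, Dublin


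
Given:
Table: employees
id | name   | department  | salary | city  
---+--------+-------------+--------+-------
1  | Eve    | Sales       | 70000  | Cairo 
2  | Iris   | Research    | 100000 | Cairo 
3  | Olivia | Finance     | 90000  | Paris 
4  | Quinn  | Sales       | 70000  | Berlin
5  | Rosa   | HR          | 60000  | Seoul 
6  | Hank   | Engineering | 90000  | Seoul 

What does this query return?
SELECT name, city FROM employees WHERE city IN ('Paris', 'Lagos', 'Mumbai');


Filtering: city IN ('Paris', 'Lagos', 'Mumbai')
Matching: 1 rows

1 rows:
Olivia, Paris


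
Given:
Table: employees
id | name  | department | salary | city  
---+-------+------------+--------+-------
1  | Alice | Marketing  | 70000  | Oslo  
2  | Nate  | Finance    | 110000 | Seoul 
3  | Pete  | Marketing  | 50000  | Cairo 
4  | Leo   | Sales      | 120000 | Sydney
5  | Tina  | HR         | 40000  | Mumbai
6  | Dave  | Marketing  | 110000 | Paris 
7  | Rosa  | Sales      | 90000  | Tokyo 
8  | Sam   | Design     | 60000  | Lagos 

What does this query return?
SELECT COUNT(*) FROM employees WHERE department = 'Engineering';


Counting rows where department = 'Engineering'


0


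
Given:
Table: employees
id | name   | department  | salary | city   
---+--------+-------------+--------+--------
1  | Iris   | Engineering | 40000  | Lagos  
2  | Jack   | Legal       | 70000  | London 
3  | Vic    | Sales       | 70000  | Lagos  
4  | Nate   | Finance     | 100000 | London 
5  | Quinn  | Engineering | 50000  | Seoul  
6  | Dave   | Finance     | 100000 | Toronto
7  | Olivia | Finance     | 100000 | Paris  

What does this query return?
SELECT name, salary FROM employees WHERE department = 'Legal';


Filtering: department = 'Legal'
Matching rows: 1

1 rows:
Jack, 70000


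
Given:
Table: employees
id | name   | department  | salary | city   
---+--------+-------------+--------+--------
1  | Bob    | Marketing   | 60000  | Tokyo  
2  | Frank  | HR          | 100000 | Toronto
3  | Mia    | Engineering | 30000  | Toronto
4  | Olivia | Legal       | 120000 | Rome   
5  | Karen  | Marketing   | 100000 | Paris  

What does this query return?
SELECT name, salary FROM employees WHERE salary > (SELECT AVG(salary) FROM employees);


Subquery: AVG(salary) = 82000.0
Filtering: salary > 82000.0
  Frank (100000) -> MATCH
  Olivia (120000) -> MATCH
  Karen (100000) -> MATCH


3 rows:
Frank, 100000
Olivia, 120000
Karen, 100000


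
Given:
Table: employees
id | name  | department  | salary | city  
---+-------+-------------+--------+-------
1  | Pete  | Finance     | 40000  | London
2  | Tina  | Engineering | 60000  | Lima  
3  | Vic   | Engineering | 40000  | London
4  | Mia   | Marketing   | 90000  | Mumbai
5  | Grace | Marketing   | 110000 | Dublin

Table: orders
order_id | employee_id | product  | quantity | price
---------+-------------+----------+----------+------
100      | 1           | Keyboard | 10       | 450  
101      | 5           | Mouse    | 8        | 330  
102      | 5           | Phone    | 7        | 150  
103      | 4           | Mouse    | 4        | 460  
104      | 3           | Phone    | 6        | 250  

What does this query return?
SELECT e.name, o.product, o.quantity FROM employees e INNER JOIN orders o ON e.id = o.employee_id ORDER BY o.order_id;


Joining employees.id = orders.employee_id:
  employee Pete (id=1) -> order Keyboard
  employee Grace (id=5) -> order Mouse
  employee Grace (id=5) -> order Phone
  employee Mia (id=4) -> order Mouse
  employee Vic (id=3) -> order Phone


5 rows:
Pete, Keyboard, 10
Grace, Mouse, 8
Grace, Phone, 7
Mia, Mouse, 4
Vic, Phone, 6


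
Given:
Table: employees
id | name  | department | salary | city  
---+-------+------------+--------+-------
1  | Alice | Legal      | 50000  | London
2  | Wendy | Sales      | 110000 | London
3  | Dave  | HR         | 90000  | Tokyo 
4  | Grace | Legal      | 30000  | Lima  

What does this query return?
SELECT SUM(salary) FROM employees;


SUM(salary) = 50000 + 110000 + 90000 + 30000 = 280000

280000


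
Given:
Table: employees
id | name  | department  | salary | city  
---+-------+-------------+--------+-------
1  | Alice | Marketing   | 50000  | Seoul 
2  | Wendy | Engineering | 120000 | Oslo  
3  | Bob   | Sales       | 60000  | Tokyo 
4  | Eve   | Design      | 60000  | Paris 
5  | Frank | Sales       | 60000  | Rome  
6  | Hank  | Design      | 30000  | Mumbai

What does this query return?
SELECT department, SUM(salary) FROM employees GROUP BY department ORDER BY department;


Summing salary within each department:
  Design: 60000 + 30000 = 90000
  Engineering: 120000 = 120000
  Marketing: 50000 = 50000
  Sales: 60000 + 60000 = 120000


4 groups:
Design, 90000
Engineering, 120000
Marketing, 50000
Sales, 120000


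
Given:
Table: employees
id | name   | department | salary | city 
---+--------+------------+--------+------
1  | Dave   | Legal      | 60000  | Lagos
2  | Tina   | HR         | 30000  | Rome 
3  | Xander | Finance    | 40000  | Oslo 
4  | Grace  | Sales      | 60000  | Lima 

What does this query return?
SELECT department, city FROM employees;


Projecting columns: department, city

4 rows:
Legal, Lagos
HR, Rome
Finance, Oslo
Sales, Lima


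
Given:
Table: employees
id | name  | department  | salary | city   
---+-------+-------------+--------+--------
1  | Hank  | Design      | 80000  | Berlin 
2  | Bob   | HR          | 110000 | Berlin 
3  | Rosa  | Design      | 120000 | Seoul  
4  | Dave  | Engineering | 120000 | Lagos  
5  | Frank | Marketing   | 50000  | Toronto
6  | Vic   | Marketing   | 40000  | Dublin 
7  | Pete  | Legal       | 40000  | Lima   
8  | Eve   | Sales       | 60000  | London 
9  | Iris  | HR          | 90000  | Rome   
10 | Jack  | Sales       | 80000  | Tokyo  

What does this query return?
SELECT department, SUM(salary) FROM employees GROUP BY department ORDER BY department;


Summing salary within each department:
  Design: 80000 + 120000 = 200000
  Engineering: 120000 = 120000
  HR: 110000 + 90000 = 200000
  Legal: 40000 = 40000
  Marketing: 50000 + 40000 = 90000
  Sales: 60000 + 80000 = 140000


6 groups:
Design, 200000
Engineering, 120000
HR, 200000
Legal, 40000
Marketing, 90000
Sales, 140000


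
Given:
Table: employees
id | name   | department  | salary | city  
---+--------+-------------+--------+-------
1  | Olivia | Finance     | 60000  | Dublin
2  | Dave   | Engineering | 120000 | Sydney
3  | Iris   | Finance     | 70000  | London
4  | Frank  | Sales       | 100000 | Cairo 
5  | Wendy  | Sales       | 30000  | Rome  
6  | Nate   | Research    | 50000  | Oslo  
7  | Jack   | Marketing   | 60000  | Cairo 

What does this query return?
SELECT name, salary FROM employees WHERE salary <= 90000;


Filtering: salary <= 90000
Matching: 5 rows

5 rows:
Olivia, 60000
Iris, 70000
Wendy, 30000
Nate, 50000
Jack, 60000


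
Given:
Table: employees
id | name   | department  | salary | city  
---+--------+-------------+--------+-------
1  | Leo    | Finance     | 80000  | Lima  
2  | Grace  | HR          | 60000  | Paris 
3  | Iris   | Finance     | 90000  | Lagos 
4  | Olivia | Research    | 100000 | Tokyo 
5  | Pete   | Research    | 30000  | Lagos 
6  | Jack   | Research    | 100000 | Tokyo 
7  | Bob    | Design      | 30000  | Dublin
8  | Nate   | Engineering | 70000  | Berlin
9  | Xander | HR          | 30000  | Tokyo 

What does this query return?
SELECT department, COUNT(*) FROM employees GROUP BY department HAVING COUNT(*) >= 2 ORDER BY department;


Groups with count >= 2:
  Finance: 2 -> PASS
  HR: 2 -> PASS
  Research: 3 -> PASS
  Design: 1 -> filtered out
  Engineering: 1 -> filtered out


3 groups:
Finance, 2
HR, 2
Research, 3


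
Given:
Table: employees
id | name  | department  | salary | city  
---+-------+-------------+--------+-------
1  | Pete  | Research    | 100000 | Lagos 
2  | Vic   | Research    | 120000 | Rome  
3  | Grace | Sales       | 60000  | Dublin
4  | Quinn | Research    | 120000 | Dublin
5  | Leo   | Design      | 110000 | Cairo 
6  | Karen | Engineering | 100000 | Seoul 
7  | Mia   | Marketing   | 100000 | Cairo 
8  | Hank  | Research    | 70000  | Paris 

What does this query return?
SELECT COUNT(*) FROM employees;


COUNT(*) counts all rows

8


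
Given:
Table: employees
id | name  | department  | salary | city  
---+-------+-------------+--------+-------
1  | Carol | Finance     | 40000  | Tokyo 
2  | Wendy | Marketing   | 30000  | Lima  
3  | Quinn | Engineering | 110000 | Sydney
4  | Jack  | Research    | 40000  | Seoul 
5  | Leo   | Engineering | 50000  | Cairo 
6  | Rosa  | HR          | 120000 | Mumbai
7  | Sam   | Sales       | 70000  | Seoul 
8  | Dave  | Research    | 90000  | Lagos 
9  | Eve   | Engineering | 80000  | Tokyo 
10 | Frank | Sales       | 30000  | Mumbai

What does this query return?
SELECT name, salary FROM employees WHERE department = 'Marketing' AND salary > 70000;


Filtering: department = 'Marketing' AND salary > 70000
Matching: 0 rows

Empty result set (0 rows)


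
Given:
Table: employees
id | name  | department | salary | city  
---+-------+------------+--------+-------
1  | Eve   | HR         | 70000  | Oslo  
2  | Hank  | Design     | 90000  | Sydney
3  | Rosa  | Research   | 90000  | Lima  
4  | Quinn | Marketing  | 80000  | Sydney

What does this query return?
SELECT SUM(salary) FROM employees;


SUM(salary) = 70000 + 90000 + 90000 + 80000 = 330000

330000


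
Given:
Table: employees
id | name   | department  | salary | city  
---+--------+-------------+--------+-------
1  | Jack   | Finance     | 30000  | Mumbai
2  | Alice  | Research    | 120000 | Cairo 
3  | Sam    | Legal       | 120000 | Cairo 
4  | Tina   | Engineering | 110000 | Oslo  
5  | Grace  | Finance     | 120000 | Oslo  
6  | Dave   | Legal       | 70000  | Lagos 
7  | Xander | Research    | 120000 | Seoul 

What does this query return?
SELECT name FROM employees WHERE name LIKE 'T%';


LIKE 'T%' matches names starting with 'T'
Matching: 1

1 rows:
Tina


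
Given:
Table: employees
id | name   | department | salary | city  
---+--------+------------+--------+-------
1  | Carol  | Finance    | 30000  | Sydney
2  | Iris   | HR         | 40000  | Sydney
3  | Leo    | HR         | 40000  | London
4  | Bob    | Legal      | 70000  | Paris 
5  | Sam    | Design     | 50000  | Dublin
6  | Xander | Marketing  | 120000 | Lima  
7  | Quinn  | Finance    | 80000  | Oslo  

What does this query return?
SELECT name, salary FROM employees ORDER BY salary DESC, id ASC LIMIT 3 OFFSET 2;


Sort by salary DESC (id ASC tiebreak), then skip 2 and take 3
Rows 3 through 5

3 rows:
Bob, 70000
Sam, 50000
Iris, 40000


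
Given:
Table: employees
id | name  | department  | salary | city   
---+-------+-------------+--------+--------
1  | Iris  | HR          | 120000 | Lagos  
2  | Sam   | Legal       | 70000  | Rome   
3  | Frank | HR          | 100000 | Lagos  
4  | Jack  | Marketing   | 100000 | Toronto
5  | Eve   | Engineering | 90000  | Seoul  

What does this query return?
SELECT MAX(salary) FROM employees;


Salaries: 120000, 70000, 100000, 100000, 90000
MAX = 120000

120000


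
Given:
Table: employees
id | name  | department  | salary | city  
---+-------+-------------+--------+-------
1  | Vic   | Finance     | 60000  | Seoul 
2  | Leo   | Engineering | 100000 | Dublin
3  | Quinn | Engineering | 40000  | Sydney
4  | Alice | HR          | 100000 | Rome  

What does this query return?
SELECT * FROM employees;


SELECT * returns all 4 rows with all columns

4 rows:
1, Vic, Finance, 60000, Seoul
2, Leo, Engineering, 100000, Dublin
3, Quinn, Engineering, 40000, Sydney
4, Alice, HR, 100000, Rome


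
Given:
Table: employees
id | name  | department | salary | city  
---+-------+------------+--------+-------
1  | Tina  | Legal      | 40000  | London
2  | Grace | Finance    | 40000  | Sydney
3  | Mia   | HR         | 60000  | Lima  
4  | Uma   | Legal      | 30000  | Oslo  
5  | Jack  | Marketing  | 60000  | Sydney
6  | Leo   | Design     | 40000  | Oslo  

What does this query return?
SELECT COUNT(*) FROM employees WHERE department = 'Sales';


Counting rows where department = 'Sales'


0


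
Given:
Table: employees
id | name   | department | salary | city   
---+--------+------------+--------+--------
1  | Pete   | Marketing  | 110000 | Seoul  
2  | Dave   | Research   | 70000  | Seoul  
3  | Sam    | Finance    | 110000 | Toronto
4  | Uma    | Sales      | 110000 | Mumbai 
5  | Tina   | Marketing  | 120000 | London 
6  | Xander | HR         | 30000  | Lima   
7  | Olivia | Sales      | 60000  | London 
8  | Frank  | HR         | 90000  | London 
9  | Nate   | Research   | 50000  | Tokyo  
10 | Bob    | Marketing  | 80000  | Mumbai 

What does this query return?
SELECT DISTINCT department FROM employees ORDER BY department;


All 'department' values (row order): Marketing, Research, Finance, Sales, Marketing, HR, Sales, HR, Research, Marketing
Removing duplicates leaves 5 unique value(s).

5 values:
Finance
HR
Marketing
Research
Sales


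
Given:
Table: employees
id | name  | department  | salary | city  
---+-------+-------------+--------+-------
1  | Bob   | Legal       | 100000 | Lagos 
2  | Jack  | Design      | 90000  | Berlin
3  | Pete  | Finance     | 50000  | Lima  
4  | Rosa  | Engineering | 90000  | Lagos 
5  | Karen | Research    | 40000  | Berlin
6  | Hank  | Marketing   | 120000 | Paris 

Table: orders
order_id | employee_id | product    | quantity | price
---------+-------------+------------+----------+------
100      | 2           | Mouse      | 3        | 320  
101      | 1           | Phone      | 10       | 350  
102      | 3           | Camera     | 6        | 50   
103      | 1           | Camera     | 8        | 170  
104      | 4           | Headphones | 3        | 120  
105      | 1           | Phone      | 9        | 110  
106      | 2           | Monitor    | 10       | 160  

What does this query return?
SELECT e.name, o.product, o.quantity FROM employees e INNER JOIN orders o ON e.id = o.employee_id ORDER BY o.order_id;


Joining employees.id = orders.employee_id:
  employee Jack (id=2) -> order Mouse
  employee Bob (id=1) -> order Phone
  employee Pete (id=3) -> order Camera
  employee Bob (id=1) -> order Camera
  employee Rosa (id=4) -> order Headphones
  employee Bob (id=1) -> order Phone
  employee Jack (id=2) -> order Monitor


7 rows:
Jack, Mouse, 3
Bob, Phone, 10
Pete, Camera, 6
Bob, Camera, 8
Rosa, Headphones, 3
Bob, Phone, 9
Jack, Monitor, 10


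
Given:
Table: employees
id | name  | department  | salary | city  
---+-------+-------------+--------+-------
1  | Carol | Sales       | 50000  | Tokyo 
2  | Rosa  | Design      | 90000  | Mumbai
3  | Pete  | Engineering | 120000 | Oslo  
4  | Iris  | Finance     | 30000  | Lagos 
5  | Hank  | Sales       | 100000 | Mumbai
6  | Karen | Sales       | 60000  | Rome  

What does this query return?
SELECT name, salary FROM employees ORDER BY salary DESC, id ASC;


Sorting by salary DESC, then id ASC for ties

6 rows:
Pete, 120000
Hank, 100000
Rosa, 90000
Karen, 60000
Carol, 50000
Iris, 30000


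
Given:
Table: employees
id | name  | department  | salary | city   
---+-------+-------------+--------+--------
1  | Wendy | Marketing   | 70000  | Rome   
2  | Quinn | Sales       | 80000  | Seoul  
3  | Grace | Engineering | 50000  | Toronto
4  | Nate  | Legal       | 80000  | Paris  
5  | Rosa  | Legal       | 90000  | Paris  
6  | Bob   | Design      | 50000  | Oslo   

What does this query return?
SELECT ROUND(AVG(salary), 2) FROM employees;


SUM(salary) = 420000
COUNT = 6
ROUND(AVG, 2) = ROUND(420000 / 6, 2) = 70000.0

70000.0


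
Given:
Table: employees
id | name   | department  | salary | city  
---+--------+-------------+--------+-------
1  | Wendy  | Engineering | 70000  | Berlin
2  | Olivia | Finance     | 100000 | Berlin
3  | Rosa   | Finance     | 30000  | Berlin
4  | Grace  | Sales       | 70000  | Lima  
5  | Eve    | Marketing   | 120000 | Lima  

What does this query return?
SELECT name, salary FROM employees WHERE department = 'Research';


Filtering: department = 'Research'
Matching rows: 0

Empty result set (0 rows)


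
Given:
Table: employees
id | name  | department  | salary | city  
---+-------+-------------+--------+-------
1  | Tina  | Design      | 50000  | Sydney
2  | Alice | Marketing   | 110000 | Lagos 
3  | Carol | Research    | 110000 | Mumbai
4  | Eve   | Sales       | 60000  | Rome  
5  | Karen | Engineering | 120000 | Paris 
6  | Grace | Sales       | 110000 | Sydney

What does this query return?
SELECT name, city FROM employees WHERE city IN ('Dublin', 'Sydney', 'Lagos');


Filtering: city IN ('Dublin', 'Sydney', 'Lagos')
Matching: 3 rows

3 rows:
Tina, Sydney
Alice, Lagos
Grace, Sydney


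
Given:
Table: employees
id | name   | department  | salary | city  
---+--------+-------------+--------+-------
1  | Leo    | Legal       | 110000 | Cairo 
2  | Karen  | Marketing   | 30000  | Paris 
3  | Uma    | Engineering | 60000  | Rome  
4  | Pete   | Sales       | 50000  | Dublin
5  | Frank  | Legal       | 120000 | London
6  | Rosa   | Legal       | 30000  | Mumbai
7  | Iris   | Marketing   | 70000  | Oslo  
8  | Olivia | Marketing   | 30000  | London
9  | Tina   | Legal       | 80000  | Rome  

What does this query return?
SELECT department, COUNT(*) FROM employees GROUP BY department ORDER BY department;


Assigning each row to its department group:
  Leo -> Legal
  Karen -> Marketing
  Uma -> Engineering
  Pete -> Sales
  Frank -> Legal
  Rosa -> Legal
  Iris -> Marketing
  Olivia -> Marketing
  Tina -> Legal


4 groups:
Engineering, 1
Legal, 4
Marketing, 3
Sales, 1


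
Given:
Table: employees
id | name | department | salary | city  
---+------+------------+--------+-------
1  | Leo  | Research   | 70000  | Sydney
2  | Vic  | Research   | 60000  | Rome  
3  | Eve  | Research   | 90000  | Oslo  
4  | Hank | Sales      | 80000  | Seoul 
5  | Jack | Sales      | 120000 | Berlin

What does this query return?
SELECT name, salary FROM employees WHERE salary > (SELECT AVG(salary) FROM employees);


Subquery: AVG(salary) = 84000.0
Filtering: salary > 84000.0
  Eve (90000) -> MATCH
  Jack (120000) -> MATCH


2 rows:
Eve, 90000
Jack, 120000


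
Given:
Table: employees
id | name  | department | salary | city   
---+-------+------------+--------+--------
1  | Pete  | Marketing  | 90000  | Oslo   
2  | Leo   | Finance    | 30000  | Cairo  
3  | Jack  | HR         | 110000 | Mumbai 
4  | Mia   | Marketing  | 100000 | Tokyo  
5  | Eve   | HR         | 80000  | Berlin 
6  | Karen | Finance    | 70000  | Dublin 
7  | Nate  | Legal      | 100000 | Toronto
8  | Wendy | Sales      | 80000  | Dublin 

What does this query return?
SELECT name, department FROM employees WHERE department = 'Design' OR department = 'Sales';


Filtering: department = 'Design' OR 'Sales'
Matching: 1 rows

1 rows:
Wendy, Sales


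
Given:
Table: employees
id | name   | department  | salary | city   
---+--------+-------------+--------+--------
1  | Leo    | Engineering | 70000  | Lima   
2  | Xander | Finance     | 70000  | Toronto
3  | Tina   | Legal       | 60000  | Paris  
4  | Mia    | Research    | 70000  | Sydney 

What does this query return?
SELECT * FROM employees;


SELECT * returns all 4 rows with all columns

4 rows:
1, Leo, Engineering, 70000, Lima
2, Xander, Finance, 70000, Toronto
3, Tina, Legal, 60000, Paris
4, Mia, Research, 70000, Sydney


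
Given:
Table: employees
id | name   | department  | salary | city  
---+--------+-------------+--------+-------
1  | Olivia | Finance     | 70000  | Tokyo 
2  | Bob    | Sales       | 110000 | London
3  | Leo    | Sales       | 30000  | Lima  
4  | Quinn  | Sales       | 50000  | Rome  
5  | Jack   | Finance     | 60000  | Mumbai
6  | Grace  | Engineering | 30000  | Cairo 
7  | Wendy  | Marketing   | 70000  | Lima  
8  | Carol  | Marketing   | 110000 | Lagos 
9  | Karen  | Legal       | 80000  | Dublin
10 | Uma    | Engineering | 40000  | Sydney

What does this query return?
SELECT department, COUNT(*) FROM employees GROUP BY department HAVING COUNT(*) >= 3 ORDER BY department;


Groups with count >= 3:
  Sales: 3 -> PASS
  Engineering: 2 -> filtered out
  Finance: 2 -> filtered out
  Legal: 1 -> filtered out
  Marketing: 2 -> filtered out


1 groups:
Sales, 3


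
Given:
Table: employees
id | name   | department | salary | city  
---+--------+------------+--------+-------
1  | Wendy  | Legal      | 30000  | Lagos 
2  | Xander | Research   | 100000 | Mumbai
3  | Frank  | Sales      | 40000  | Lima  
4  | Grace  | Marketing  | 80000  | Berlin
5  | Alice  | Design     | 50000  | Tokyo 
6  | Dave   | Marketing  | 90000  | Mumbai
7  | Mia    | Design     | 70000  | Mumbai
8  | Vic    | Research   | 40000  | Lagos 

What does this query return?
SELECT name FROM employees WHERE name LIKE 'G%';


LIKE 'G%' matches names starting with 'G'
Matching: 1

1 rows:
Grace


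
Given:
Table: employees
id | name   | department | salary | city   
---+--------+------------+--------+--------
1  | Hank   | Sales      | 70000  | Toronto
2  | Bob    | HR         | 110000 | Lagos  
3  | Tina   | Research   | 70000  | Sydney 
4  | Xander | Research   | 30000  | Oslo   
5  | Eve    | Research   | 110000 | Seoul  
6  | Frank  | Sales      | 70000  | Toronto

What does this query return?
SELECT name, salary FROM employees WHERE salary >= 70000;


Filtering: salary >= 70000
Matching: 5 rows

5 rows:
Hank, 70000
Bob, 110000
Tina, 70000
Eve, 110000
Frank, 70000


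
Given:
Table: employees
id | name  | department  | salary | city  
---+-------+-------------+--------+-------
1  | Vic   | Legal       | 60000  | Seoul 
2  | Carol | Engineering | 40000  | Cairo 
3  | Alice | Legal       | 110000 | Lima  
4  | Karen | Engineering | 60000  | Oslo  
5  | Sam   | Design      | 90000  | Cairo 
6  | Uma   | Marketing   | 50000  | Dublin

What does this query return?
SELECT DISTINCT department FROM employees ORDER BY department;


All 'department' values (row order): Legal, Engineering, Legal, Engineering, Design, Marketing
Removing duplicates leaves 4 unique value(s).

4 values:
Design
Engineering
Legal
Marketing


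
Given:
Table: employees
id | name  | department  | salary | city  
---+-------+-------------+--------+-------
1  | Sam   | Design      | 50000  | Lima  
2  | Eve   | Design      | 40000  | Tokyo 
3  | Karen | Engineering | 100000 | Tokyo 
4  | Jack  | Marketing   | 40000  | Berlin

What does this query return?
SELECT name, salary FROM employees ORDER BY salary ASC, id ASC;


Sorting by salary ASC, then id ASC for ties

4 rows:
Eve, 40000
Jack, 40000
Sam, 50000
Karen, 100000


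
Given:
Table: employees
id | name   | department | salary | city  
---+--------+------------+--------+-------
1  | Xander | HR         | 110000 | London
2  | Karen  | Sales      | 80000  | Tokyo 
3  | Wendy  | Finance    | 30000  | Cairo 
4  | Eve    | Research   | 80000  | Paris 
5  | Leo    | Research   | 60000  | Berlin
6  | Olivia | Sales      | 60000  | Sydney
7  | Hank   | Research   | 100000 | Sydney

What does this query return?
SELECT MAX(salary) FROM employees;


Salaries: 110000, 80000, 30000, 80000, 60000, 60000, 100000
MAX = 110000

110000
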